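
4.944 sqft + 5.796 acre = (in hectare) 2.346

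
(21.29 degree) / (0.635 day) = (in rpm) 6.468e-05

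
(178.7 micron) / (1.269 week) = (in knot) 4.526e-10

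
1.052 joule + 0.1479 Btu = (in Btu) 0.1489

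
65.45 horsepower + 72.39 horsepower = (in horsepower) 137.8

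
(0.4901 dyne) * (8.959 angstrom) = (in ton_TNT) 1.049e-24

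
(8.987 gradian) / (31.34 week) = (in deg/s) 4.267e-07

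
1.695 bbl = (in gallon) 71.19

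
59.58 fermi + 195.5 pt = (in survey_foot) 0.2263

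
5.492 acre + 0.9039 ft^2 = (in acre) 5.492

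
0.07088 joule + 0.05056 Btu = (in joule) 53.41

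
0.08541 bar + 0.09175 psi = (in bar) 0.09174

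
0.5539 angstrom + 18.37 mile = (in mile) 18.37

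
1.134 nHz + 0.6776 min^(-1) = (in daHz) 0.001129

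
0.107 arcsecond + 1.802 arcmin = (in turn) 8.351e-05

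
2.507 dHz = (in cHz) 25.07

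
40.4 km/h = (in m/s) 11.22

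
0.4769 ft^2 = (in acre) 1.095e-05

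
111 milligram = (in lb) 0.0002447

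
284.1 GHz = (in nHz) 2.841e+20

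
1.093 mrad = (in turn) 0.000174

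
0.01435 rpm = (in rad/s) 0.001503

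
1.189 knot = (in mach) 0.001796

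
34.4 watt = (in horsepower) 0.04613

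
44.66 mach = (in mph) 3.402e+04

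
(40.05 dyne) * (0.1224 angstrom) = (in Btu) 4.646e-18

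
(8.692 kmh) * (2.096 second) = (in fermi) 5.061e+15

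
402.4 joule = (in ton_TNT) 9.618e-08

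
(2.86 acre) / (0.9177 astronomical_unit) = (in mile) 5.239e-11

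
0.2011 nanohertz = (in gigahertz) 2.011e-19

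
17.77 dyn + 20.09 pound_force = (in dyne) 8.936e+06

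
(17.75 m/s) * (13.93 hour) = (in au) 5.95e-06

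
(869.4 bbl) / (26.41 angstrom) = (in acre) 1.293e+07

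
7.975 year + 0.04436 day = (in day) 2911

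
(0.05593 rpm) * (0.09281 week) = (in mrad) 3.288e+05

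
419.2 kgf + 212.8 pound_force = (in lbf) 1137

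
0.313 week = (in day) 2.191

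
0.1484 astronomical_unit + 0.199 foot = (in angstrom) 2.22e+20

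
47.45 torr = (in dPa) 6.326e+04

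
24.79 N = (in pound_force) 5.573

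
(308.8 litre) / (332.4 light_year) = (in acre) 2.426e-23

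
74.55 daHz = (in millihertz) 7.455e+05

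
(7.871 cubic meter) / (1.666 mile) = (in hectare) 2.936e-07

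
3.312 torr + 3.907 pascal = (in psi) 0.06461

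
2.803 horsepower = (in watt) 2090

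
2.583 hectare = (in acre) 6.383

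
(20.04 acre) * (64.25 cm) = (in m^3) 5.211e+04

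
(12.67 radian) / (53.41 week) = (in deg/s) 2.247e-05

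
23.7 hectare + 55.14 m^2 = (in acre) 58.58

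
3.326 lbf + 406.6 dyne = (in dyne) 1.48e+06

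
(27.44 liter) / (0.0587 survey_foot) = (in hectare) 0.0001534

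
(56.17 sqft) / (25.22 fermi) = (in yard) 2.263e+14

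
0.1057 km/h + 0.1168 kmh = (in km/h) 0.2225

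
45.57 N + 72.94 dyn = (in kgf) 4.647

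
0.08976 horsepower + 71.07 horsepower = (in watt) 5.306e+04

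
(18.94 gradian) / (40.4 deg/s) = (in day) 4.883e-06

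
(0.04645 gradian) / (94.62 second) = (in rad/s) 7.711e-06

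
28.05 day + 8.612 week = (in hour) 2120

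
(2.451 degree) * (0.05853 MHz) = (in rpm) 2.391e+04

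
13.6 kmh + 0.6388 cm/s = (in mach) 0.01111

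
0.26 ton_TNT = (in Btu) 1.031e+06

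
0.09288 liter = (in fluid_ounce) 3.141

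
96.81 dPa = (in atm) 9.554e-05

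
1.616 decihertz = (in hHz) 0.001616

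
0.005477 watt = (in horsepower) 7.345e-06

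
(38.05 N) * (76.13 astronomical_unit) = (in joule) 4.333e+14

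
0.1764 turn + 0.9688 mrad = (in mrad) 1109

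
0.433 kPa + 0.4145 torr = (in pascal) 488.3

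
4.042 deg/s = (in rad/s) 0.07055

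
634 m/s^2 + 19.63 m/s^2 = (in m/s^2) 653.6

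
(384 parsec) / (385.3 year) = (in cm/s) 9.752e+10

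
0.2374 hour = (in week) 0.001413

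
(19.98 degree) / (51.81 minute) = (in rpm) 0.001071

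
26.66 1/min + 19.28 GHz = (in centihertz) 1.928e+12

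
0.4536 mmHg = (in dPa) 604.8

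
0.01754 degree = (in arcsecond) 63.14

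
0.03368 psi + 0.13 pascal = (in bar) 0.002323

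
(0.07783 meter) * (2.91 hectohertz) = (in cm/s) 2265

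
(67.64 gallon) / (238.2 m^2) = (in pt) 3.047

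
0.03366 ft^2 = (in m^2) 0.003127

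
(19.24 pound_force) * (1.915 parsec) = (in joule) 5.057e+18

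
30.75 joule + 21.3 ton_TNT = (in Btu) 8.447e+07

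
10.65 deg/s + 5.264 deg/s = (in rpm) 2.652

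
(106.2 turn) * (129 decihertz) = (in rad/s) 8608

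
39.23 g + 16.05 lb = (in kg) 7.319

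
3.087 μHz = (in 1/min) 0.0001852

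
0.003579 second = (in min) 5.965e-05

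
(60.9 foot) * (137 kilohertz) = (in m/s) 2.543e+06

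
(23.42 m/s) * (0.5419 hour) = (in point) 1.295e+08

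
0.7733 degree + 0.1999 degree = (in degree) 0.9732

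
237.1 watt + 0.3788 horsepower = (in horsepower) 0.6968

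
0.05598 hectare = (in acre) 0.1383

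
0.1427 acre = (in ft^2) 6216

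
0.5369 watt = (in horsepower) 0.00072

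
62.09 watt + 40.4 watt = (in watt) 102.5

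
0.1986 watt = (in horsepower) 0.0002663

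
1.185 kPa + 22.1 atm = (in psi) 325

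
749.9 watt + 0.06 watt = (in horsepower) 1.006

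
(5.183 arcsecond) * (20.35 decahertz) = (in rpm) 0.04883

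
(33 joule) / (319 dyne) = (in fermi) 1.034e+19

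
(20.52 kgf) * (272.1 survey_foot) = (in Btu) 15.82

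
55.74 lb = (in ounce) 891.8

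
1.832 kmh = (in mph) 1.138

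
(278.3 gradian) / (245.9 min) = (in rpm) 0.002829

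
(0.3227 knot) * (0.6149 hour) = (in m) 367.5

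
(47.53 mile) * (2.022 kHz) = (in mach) 4.542e+05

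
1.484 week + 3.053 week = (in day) 31.76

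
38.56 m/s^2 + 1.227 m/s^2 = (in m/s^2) 39.79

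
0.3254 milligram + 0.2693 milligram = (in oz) 2.098e-05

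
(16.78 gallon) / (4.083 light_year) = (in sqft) 1.77e-17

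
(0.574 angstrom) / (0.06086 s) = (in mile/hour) 2.11e-09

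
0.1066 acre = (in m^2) 431.4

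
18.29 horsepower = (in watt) 1.364e+04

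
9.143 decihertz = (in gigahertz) 9.143e-10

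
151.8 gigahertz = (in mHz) 1.518e+14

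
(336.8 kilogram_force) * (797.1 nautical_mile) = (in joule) 4.876e+09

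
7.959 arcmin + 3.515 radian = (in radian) 3.517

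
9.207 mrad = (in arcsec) 1899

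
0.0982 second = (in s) 0.0982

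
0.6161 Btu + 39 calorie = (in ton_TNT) 1.944e-07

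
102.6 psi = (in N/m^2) 7.074e+05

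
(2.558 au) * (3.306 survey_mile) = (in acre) 5.031e+11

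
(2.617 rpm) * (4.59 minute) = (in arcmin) 2.595e+05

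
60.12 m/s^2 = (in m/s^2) 60.12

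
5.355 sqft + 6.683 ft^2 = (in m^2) 1.118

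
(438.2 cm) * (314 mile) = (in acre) 547.2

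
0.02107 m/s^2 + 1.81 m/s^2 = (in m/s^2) 1.831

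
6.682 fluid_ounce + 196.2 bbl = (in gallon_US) 8240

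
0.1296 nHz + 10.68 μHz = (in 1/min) 0.0006408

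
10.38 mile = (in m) 1.67e+04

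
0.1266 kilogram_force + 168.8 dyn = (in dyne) 1.243e+05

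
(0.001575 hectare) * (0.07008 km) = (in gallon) 2.916e+05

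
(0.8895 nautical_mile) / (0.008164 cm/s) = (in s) 2.018e+07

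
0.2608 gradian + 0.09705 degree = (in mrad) 5.79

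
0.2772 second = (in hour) 7.7e-05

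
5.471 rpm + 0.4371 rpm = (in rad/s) 0.6187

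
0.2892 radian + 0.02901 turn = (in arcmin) 1621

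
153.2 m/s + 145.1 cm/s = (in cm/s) 1.547e+04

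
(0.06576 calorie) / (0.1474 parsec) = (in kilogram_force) 6.169e-18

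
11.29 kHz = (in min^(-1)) 6.774e+05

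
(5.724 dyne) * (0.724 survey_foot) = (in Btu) 1.197e-08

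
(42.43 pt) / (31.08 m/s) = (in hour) 1.338e-07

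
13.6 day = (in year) 0.03726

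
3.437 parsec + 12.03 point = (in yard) 1.16e+17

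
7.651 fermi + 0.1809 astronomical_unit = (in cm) 2.706e+12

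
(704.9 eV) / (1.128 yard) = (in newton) 1.095e-16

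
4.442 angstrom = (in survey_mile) 2.76e-13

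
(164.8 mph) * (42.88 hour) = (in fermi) 1.137e+22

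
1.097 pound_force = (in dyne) 4.88e+05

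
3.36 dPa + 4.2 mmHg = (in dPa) 5603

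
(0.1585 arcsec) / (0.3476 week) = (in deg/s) 2.094e-10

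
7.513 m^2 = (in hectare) 0.0007513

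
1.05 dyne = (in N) 1.05e-05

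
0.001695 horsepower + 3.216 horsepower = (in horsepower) 3.218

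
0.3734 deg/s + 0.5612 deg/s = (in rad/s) 0.01631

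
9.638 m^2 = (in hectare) 0.0009638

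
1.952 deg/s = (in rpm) 0.3253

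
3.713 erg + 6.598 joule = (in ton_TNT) 1.577e-09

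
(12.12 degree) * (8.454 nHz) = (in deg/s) 1.025e-07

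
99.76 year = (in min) 5.243e+07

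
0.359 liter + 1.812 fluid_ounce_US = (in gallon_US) 0.109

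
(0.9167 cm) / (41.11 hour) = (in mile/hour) 1.386e-07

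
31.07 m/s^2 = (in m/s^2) 31.07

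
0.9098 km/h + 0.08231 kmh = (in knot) 0.5357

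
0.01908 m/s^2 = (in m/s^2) 0.01908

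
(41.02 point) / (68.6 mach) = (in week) 1.024e-12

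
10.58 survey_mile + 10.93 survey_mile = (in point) 9.813e+07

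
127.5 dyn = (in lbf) 0.0002866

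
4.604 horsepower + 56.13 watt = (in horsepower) 4.679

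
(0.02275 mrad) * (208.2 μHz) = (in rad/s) 4.737e-09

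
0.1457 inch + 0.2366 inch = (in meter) 0.00971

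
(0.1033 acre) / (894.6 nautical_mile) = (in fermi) 2.523e+11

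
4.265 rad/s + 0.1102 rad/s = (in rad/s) 4.375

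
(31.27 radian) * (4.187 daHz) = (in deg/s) 7.502e+04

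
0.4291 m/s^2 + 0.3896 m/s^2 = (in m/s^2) 0.8187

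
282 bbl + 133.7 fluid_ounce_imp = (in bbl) 282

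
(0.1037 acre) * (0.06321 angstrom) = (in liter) 2.653e-06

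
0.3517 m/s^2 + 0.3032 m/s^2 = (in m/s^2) 0.6549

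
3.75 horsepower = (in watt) 2796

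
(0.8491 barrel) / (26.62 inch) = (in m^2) 0.1997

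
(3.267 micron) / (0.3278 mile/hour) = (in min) 3.716e-07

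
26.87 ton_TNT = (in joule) 1.124e+11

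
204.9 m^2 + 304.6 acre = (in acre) 304.7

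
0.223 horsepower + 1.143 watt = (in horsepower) 0.2245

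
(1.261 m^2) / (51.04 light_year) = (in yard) 2.856e-18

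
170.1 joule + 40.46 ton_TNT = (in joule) 1.693e+11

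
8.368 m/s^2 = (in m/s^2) 8.368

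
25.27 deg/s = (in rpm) 4.212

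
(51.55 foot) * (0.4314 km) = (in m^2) 6778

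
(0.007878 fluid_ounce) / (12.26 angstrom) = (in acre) 0.04696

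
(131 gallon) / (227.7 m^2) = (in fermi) 2.178e+12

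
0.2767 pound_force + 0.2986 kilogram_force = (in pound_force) 0.935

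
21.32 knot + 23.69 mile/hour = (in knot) 41.91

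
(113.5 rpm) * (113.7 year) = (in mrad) 4.262e+13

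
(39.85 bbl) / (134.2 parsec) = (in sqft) 1.647e-17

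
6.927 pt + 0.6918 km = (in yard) 756.6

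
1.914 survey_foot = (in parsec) 1.891e-17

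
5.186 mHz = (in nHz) 5.186e+06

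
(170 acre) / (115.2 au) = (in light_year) 4.22e-24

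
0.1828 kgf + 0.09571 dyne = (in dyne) 1.793e+05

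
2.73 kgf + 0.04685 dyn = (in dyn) 2.677e+06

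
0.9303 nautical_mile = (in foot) 5653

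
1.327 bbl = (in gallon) 55.73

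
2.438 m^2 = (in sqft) 26.24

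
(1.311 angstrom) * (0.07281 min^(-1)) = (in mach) 4.672e-16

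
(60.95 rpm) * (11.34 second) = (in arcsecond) 1.493e+07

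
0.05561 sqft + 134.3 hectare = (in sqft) 1.446e+07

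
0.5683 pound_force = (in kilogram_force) 0.2578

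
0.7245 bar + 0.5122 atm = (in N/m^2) 1.243e+05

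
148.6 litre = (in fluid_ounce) 5025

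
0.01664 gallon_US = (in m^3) 6.299e-05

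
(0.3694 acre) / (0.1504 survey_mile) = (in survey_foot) 20.26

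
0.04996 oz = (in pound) 0.003122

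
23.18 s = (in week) 3.833e-05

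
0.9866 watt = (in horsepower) 0.001323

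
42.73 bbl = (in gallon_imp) 1494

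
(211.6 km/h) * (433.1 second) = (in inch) 1.002e+06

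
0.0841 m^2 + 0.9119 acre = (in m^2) 3690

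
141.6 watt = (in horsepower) 0.1899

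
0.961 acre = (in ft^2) 4.186e+04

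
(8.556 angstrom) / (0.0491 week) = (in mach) 8.462e-17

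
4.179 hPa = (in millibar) 4.179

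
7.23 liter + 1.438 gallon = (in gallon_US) 3.348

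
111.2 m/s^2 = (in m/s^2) 111.2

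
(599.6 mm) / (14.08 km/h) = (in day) 1.774e-06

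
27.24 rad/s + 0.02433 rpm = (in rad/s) 27.24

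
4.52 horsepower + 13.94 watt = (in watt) 3385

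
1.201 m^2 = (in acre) 0.0002968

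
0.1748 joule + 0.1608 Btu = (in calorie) 40.59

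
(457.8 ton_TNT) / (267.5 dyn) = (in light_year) 0.07569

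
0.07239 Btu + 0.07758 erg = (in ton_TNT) 1.825e-08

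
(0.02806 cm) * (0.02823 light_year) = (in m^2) 7.494e+10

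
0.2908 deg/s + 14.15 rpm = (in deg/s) 85.19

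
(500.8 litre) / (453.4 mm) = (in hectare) 0.0001105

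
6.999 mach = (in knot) 4632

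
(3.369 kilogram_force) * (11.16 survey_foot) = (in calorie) 26.86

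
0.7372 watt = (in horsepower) 0.0009886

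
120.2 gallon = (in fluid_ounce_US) 1.539e+04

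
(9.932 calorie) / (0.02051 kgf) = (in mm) 2.066e+05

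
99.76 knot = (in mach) 0.1507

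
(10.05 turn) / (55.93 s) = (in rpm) 10.78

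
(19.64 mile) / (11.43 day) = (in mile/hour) 0.0716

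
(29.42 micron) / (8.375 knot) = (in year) 2.165e-13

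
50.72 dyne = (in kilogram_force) 5.172e-05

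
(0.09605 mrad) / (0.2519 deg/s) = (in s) 0.02185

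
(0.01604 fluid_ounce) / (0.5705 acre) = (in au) 1.373e-21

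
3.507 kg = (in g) 3507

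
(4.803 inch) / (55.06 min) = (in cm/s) 0.003693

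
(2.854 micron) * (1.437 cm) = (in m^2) 4.101e-08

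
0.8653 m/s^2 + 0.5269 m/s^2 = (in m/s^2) 1.392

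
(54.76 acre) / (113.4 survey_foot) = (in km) 6.411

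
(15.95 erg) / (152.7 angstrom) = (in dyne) 1.045e+07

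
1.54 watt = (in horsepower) 0.002065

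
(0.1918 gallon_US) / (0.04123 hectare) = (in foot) 5.777e-06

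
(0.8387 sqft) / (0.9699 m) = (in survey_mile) 4.992e-05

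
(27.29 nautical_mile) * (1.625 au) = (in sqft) 1.322e+17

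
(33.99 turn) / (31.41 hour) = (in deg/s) 0.1082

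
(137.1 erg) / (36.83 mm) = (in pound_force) 8.369e-05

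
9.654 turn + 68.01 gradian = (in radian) 61.73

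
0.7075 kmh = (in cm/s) 19.65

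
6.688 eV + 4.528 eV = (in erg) 1.797e-11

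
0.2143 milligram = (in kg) 2.143e-07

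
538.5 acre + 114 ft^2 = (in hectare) 217.9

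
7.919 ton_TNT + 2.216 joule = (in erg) 3.313e+17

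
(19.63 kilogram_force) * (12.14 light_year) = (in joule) 2.211e+19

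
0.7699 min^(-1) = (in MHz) 1.283e-08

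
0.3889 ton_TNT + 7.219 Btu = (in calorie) 3.889e+08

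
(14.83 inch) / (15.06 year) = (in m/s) 7.931e-10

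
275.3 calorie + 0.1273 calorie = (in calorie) 275.4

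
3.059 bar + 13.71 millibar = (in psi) 44.57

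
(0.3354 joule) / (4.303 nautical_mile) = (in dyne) 4.209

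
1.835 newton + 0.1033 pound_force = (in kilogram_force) 0.234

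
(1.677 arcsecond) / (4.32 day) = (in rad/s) 2.178e-11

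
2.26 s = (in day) 2.616e-05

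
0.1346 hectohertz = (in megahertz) 1.346e-05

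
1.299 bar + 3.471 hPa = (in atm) 1.285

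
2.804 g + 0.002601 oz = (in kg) 0.002878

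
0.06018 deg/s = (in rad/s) 0.00105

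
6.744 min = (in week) 0.000669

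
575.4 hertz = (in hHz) 5.754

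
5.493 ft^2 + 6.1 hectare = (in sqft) 6.566e+05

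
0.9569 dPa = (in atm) 9.444e-07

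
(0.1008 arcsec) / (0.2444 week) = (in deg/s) 1.894e-10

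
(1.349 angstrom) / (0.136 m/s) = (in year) 3.145e-17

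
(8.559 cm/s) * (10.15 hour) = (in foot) 1.026e+04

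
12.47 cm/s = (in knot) 0.2424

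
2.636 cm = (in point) 74.72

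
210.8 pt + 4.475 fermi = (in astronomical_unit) 4.971e-13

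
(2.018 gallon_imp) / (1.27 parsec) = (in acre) 5.785e-23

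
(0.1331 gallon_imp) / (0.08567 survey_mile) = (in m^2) 4.389e-06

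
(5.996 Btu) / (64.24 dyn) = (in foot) 3.231e+07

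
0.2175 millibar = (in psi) 0.003155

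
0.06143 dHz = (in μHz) 6143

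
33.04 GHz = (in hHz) 3.304e+08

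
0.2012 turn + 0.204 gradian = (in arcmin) 4357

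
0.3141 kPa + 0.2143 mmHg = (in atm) 0.003382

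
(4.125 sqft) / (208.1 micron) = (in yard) 2014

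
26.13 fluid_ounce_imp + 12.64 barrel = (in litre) 2010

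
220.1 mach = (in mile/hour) 1.676e+05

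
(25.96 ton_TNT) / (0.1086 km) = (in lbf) 2.248e+08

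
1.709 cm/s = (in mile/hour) 0.03823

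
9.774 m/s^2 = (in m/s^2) 9.774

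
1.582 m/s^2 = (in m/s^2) 1.582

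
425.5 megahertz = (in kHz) 4.255e+05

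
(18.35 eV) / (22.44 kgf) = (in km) 1.336e-23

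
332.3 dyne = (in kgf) 0.0003389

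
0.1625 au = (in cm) 2.431e+12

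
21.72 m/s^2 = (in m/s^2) 21.72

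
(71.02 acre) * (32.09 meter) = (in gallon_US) 2.436e+09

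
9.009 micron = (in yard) 9.852e-06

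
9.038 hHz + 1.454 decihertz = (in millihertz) 9.039e+05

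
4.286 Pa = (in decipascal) 42.86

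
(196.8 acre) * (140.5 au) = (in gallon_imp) 3.682e+21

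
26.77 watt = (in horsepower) 0.0359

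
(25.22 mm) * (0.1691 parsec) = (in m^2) 1.316e+14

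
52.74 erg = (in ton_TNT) 1.261e-15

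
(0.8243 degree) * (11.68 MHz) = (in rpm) 1.605e+06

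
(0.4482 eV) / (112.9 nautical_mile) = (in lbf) 7.721e-26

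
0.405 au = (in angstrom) 6.059e+20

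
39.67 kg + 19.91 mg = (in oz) 1399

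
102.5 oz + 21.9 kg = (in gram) 2.481e+04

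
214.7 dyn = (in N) 0.002147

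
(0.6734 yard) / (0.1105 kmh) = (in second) 20.06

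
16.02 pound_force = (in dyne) 7.126e+06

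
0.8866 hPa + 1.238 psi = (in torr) 64.69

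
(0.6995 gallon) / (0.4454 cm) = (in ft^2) 6.399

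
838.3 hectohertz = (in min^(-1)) 5.03e+06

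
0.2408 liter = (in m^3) 0.0002408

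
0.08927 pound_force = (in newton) 0.3971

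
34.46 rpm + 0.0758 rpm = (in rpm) 34.54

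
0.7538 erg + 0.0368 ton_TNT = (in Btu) 1.459e+05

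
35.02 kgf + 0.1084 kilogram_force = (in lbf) 77.44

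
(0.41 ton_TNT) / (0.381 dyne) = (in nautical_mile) 2.431e+11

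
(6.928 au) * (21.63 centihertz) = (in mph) 5.015e+11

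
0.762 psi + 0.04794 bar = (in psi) 1.457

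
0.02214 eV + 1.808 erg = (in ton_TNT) 4.321e-17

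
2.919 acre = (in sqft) 1.272e+05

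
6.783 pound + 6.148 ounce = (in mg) 3.251e+06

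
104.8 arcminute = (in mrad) 30.49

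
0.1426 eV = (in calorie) 5.461e-21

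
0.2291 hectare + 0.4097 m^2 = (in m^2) 2291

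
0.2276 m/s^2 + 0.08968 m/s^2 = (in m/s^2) 0.3173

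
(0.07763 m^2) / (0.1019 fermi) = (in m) 7.618e+14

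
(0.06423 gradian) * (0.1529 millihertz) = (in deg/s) 8.839e-06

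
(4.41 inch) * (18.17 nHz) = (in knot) 3.956e-09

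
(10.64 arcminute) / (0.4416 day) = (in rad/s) 8.112e-08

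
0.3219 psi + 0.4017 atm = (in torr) 321.9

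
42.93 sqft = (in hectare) 0.0003988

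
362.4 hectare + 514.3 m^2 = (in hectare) 362.5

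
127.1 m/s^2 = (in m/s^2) 127.1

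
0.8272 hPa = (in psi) 0.012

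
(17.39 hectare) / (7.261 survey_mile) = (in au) 9.948e-11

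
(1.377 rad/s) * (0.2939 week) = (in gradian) 1.558e+07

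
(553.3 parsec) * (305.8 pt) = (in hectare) 1.842e+14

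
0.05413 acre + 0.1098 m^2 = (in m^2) 219.2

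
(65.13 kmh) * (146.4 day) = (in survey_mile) 1.422e+05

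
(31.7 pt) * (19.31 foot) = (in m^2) 0.06582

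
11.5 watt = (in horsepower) 0.01542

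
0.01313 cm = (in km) 1.313e-07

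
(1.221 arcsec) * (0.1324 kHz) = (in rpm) 0.007484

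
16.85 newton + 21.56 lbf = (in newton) 112.8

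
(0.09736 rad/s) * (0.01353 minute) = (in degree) 4.528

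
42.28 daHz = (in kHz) 0.4228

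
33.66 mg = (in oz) 0.001187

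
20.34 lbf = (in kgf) 9.226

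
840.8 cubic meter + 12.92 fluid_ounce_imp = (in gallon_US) 2.221e+05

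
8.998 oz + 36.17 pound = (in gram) 1.666e+04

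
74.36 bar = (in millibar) 7.436e+04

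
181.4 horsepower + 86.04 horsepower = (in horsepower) 267.4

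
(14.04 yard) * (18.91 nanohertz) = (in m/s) 2.428e-07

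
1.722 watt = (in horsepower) 0.002309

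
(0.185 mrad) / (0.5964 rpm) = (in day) 3.428e-08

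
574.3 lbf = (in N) 2555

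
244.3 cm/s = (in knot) 4.749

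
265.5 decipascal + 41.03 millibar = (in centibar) 4.13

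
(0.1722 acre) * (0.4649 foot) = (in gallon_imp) 2.172e+04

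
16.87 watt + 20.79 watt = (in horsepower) 0.0505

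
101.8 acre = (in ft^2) 4.434e+06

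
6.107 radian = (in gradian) 388.8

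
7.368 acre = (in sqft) 3.21e+05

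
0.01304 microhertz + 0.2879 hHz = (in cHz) 2879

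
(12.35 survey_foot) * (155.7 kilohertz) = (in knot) 1.139e+06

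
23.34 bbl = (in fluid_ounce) 1.255e+05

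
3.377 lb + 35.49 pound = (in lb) 38.87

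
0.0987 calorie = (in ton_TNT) 9.87e-11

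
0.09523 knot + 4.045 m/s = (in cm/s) 409.4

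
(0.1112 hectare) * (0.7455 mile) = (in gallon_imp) 2.935e+08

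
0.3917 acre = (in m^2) 1585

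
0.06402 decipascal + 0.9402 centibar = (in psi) 0.1364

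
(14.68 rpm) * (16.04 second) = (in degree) 1413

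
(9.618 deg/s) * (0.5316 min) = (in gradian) 340.9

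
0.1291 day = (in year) 0.0003537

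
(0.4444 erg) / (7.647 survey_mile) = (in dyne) 3.611e-07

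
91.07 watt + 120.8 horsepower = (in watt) 9.017e+04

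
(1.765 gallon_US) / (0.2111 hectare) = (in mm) 0.003165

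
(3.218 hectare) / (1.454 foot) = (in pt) 2.058e+08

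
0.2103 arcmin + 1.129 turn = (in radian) 7.094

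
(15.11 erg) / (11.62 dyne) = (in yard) 0.01422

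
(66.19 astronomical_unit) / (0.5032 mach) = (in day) 6.689e+05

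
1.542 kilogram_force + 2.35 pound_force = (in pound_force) 5.75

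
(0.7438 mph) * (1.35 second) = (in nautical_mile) 0.0002424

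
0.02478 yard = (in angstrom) 2.266e+08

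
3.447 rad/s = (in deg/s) 197.5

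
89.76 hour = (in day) 3.74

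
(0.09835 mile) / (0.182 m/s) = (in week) 0.001438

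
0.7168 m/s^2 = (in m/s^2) 0.7168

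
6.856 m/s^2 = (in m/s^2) 6.856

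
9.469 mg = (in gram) 0.009469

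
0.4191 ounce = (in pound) 0.02619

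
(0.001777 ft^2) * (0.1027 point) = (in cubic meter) 5.981e-09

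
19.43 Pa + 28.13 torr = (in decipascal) 3.77e+04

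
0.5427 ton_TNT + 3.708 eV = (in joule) 2.271e+09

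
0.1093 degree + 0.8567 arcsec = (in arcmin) 6.572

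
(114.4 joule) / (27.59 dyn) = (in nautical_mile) 223.9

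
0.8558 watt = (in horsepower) 0.001148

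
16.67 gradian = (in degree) 15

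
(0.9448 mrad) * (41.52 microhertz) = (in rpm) 3.746e-07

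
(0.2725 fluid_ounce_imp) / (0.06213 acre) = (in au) 2.058e-19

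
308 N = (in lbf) 69.24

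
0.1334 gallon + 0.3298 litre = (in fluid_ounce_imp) 29.38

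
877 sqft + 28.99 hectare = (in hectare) 29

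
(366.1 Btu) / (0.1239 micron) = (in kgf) 3.179e+11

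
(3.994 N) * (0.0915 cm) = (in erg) 3.655e+04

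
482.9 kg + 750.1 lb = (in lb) 1815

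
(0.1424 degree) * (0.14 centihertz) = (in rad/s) 3.479e-06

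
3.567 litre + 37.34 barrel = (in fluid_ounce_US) 2.009e+05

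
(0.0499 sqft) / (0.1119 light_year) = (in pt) 1.241e-14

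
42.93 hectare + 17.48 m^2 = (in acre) 106.1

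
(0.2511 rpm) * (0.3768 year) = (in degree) 1.79e+07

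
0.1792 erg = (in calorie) 4.283e-09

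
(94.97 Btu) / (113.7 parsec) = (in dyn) 2.856e-09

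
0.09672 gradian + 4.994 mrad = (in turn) 0.001037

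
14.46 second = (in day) 0.0001674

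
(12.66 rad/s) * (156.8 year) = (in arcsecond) 1.291e+16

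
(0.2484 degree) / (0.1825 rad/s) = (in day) 2.749e-07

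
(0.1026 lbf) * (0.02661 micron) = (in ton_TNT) 2.903e-18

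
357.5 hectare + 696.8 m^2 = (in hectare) 357.6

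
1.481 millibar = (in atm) 0.001462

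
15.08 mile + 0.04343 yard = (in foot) 7.962e+04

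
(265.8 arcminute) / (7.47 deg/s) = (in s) 0.593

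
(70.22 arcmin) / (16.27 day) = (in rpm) 1.388e-07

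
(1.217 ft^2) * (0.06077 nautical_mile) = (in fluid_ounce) 4.303e+05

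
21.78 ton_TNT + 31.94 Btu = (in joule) 9.113e+10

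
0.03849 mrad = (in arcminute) 0.1323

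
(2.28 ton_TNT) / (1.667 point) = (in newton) 1.622e+13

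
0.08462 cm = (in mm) 0.8462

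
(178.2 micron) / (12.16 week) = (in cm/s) 2.423e-09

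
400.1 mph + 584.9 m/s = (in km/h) 2750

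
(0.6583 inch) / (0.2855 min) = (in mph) 0.002184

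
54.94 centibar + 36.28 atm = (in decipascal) 3.731e+07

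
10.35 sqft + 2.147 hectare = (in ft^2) 2.311e+05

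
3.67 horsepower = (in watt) 2737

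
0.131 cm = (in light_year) 1.385e-19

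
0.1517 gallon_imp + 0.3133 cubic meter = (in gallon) 82.95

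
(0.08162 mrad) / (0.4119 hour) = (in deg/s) 3.154e-06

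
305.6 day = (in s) 2.64e+07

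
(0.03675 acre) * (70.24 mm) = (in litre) 1.045e+04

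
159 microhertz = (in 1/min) 0.00954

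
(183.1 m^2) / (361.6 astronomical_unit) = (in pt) 9.595e-09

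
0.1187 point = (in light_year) 4.426e-21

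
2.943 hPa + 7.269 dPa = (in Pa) 295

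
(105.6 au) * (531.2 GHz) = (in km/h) 3.021e+25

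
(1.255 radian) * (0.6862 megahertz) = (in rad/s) 8.612e+05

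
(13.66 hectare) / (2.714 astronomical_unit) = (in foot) 1.104e-06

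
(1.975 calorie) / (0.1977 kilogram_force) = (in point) 1.208e+04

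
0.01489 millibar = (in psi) 0.000216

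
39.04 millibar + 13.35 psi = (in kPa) 95.95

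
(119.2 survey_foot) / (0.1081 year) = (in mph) 2.384e-05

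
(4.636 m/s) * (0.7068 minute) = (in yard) 215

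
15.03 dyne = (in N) 0.0001503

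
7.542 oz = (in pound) 0.4714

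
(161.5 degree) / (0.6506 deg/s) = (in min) 4.137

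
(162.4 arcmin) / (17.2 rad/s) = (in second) 0.002747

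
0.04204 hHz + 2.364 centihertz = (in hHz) 0.04228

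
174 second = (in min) 2.9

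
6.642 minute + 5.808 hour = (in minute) 355.1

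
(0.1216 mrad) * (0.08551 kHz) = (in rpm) 0.09929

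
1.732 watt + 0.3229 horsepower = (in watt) 242.5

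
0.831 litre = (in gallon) 0.2195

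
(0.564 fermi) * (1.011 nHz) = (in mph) 1.276e-24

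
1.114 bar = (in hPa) 1114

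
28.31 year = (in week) 1476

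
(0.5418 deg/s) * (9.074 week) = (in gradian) 3.304e+06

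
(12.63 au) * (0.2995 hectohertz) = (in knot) 1.1e+14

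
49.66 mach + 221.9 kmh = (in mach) 49.84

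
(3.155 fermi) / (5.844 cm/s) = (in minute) 8.998e-16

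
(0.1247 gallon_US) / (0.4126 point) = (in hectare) 0.0003243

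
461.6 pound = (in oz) 7386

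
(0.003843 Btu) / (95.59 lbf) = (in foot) 0.03128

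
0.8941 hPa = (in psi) 0.01297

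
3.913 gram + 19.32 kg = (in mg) 1.932e+07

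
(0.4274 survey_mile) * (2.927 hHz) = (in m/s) 2.013e+05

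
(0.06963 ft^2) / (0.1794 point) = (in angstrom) 1.022e+12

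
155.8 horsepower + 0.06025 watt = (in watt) 1.162e+05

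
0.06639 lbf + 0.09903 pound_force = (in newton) 0.7358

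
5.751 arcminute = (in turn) 0.0002662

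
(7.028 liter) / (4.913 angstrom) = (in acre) 3535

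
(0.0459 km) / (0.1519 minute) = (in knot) 9.79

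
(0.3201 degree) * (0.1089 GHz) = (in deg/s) 3.486e+07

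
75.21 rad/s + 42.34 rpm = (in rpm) 760.5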